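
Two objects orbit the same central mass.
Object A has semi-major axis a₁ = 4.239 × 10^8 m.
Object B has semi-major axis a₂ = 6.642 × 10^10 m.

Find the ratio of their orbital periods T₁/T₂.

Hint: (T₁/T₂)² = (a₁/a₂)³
a₁ = 4.239 × 10^8 m
a₂ = 6.642 × 10^10 m
a₁/a₂ = 0.00638211
T₁/T₂ = (a₁/a₂)^(3/2) = (0.00638211)^1.5 = 0.000509855

Final answer: T₁/T₂ = 0.0005099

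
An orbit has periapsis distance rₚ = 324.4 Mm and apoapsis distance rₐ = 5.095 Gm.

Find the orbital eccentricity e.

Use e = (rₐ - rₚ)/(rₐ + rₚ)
rₚ = 324.4 Mm = 3.244 × 10^8 m
rₐ = 5.095 Gm = 5.095 × 10^9 m
rₐ − rₚ = 4.7706 × 10^9 m
rₐ + rₚ = 5.4194 × 10^9 m
e = (rₐ − rₚ)/(rₐ + rₚ) = 0.880282

Final answer: e = 0.8803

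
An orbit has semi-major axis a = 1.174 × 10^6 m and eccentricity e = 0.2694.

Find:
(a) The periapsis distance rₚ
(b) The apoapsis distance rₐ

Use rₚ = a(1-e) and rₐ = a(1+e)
a = 1.174 × 10^6 m
e = 0.2694:  1 − e = 0.7306,  1 + e = 1.2694
(a) rₚ = a(1 − e) = 1.174 × 10^6 m × 0.7306 = 857724 m ≈ 8.577 × 10^5 m
(b) rₐ = a(1 + e) = 1.174 × 10^6 m × 1.2694 = 1.49028 × 10^6 m ≈ 1.49 × 10^6 m

Final answer:
(a) rₚ = 8.577 × 10^5 m
(b) rₐ = 1.49 × 10^6 m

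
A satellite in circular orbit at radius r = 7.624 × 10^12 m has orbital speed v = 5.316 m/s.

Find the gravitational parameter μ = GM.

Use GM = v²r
r = 7.624 × 10^12 m
v = 5.316 m/s
v² = 28.2599 m²/s²
GM = v²r = 28.2599 × 7.624 × 10^12 = 2.15453 × 10^14 m³/s²
GM ≈ 2.155 × 10^14 m³/s²

Final answer: GM = 2.155 × 10^14 m³/s²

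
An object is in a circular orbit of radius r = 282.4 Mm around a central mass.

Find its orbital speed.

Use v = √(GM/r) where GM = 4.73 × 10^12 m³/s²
r = 282.4 Mm = 2.824 × 10^8 m
GM = 4.73 × 10^12 m³/s²
GM/r = (4.73 × 10^12) / (2.824 × 10^8) = 16749.3 m²/s²
v = √(GM/r) = 129.419 m/s ≈ 129.4 m/s

Final answer: 129.4 m/s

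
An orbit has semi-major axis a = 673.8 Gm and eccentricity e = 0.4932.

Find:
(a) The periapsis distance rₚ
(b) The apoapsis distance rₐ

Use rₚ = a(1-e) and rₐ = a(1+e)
a = 673.8 Gm = 6.738 × 10^11 m
e = 0.4932:  1 − e = 0.5068,  1 + e = 1.4932
(a) rₚ = a(1 − e) = 6.738 × 10^11 m × 0.5068 = 3.41482 × 10^11 m ≈ 341.5 Gm
(b) rₐ = a(1 + e) = 6.738 × 10^11 m × 1.4932 = 1.00612 × 10^12 m ≈ 1.006 Tm

Final answer:
(a) rₚ = 341.5 Gm
(b) rₐ = 1.006 Tm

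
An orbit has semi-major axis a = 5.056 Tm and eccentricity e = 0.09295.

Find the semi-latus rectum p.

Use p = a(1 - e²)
a = 5.056 Tm = 5.056 × 10^12 m
e = 0.09295,  e² = 0.0086397,  1 − e² = 0.99136
p = a(1 − e²) = 5.056 × 10^12 m × 0.99136 = 5.01232 × 10^12 m ≈ 5.012 Tm

Final answer: p = 5.012 Tm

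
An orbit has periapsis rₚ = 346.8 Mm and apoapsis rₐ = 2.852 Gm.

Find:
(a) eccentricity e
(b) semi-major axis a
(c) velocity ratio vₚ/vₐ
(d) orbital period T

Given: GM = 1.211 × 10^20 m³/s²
rₚ = 346.8 Mm = 3.468 × 10^8 m
rₐ = 2.852 Gm = 2.852 × 10^9 m
GM = 1.211 × 10^20 m³/s²
a = (rₚ + rₐ)/2 = 1.5994 × 10^9 m
e = (rₐ − rₚ)/(rₐ + rₚ) = (2.5052 × 10^9) / (3.1988 × 10^9) = 0.783169
(a) e = 0.783169 ≈ 0.7832
(b) a = 1.5994 × 10^9 m ≈ 1.599 Gm
(c) vₚ/vₐ = rₐ/rₚ (angular momentum) = (2.852 × 10^9) / (3.468 × 10^8) = 8.22376 ≈ 8.224
(d) a³ = 4.09139 × 10^27 m³;  T = 2π √(a³/GM) = 2π × 5812.51 s = 36521.1 s ≈ 10.14 hours

Final answer:
(a) eccentricity e = 0.7832
(b) semi-major axis a = 1.599 Gm
(c) velocity ratio vₚ/vₐ = 8.224
(d) orbital period T = 10.14 hours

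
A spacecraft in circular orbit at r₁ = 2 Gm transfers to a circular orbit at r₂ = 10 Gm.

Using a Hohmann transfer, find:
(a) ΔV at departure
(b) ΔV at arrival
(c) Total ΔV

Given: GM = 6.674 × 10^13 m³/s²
r₁ = 2 Gm = 2 × 10^9 m
r₂ = 10 Gm = 1 × 10^10 m
GM = 6.674 × 10^13 m³/s²
Transfer ellipse: a_t = (r₁ + r₂)/2 = 6 × 10^9 m
Circular speed at r₁: v₁ = √(GM/r₁) = 182.675 m/s
Transfer speed at r₁ (periapsis): v₁ₜ = √(GM(2/r₁ − 1/a_t)) = 235.832 m/s
(a) ΔV₁ = v₁ₜ − v₁ = 53.1573 m/s ≈ 53.16 m/s
Circular speed at r₂: v₂ = √(GM/r₂) = 81.6946 m/s
Transfer speed at r₂ (apoapsis): v₂ₜ = √(GM(2/r₂ − 1/a_t)) = 47.1664 m/s
(b) ΔV₂ = v₂ − v₂ₜ = 34.5282 m/s ≈ 34.53 m/s
(c) ΔV_total = ΔV₁ + ΔV₂ = 87.6855 m/s ≈ 87.69 m/s

Final answer:
(a) ΔV₁ = 53.16 m/s
(b) ΔV₂ = 34.53 m/s
(c) ΔV_total = 87.69 m/s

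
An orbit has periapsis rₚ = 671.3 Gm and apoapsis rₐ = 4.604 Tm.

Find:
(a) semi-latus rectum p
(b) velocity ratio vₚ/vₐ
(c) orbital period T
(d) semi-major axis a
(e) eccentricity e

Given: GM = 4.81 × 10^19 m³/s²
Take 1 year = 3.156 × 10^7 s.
rₚ = 671.3 Gm = 6.713 × 10^11 m
rₐ = 4.604 Tm = 4.604 × 10^12 m
GM = 4.81 × 10^19 m³/s²
a = (rₚ + rₐ)/2 = 2.63765 × 10^12 m
e = (rₐ − rₚ)/(rₐ + rₚ) = (3.9327 × 10^12) / (5.2753 × 10^12) = 0.745493
(a) 1 − e² = 0.44424;  p = a(1 − e²) = 2.63765 × 10^12 × 0.44424 = 1.17175 × 10^12 m ≈ 1.172 Tm
(b) vₚ/vₐ = rₐ/rₚ (angular momentum) = (4.604 × 10^12) / (6.713 × 10^11) = 6.85833 ≈ 6.858
(c) a³ = 1.83507 × 10^37 m³;  T = 2π √(a³/GM) = 2π × 6.17665 × 10^8 s = 3.88091 × 10^9 s ≈ 123 years
(d) a = 2.63765 × 10^12 m ≈ 2.638 Tm
(e) e = 0.745493 ≈ 0.7455

Final answer:
(a) semi-latus rectum p = 1.172 Tm
(b) velocity ratio vₚ/vₐ = 6.858
(c) orbital period T = 123 years
(d) semi-major axis a = 2.638 Tm
(e) eccentricity e = 0.7455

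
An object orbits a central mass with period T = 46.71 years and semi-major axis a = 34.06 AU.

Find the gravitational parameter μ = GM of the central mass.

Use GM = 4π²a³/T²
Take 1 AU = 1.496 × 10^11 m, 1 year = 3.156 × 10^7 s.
T = 46.71 years = 1.47417 × 10^9 s
a = 34.06 AU = 5.09538 × 10^12 m
a³ = 1.32291 × 10^38 m³
T² = 2.17317 × 10^18 s²
GM = 4π² × (1.32291 × 10^38) / (2.17317 × 10^18) = 2.40323 × 10^21 m³/s²
GM ≈ 2.403 × 10^21 m³/s²

Final answer: GM = 2.403 × 10^21 m³/s²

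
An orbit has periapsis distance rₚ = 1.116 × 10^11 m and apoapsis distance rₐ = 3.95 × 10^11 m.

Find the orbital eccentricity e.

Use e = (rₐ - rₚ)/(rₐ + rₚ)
rₚ = 1.116 × 10^11 m
rₐ = 3.95 × 10^11 m
rₐ − rₚ = 2.834 × 10^11 m
rₐ + rₚ = 5.066 × 10^11 m
e = (rₐ − rₚ)/(rₐ + rₚ) = 0.559416

Final answer: e = 0.5594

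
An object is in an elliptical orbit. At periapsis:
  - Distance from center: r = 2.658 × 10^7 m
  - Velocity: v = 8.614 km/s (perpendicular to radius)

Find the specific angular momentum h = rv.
r = 2.658 × 10^7 m
v = 8.614 km/s = 8614 m/s
h = rv = 2.658 × 10^7 × 8614 = 2.2896 × 10^11 m²/s ≈ 2.29 × 10^11 m²/s

Final answer: h = 2.29 × 10^11 m²/s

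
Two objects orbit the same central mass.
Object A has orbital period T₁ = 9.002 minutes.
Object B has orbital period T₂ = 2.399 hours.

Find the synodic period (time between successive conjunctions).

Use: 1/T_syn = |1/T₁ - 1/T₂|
T₁ = 9.002 minutes = 540.12 s
T₂ = 2.399 hours = 8636.4 s
1/T₁ = 0.00185144 s⁻¹
1/T₂ = 0.000115789 s⁻¹
|1/T₁ − 1/T₂| = 0.00173565 s⁻¹
T_syn = 1 / |1/T₁ − 1/T₂| = 576.153 s ≈ 9.603 minutes

Final answer: T_syn = 9.603 minutes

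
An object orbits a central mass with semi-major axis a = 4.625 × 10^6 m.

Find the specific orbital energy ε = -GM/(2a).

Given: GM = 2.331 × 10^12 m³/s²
a = 4.625 × 10^6 m
GM = 2.331 × 10^12 m³/s²
2a = 9.25 × 10^6 m
ε = −GM/(2a) = -252000 J/kg ≈ -252 kJ/kg

Final answer: -252 kJ/kg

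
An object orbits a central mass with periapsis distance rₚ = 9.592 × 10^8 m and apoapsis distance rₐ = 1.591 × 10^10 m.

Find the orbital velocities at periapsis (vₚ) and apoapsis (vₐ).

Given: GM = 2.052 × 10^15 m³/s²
rₚ = 9.592 × 10^8 m
rₐ = 1.591 × 10^10 m
GM = 2.052 × 10^15 m³/s²
a = (rₚ + rₐ)/2 = 8.4346 × 10^9 m
Vis-viva: v² = GM (2/r − 1/a)
vₚ² = 2.052 × 10^15 × (2.08507 × 10^-9 − 1.18559 × 10^-10) = 4.03528 × 10^6 m²/s²
vₚ = 2008.8 m/s ≈ 2.009 km/s
vₐ² = 2.052 × 10^15 × (1.25707 × 10^-10 − 1.18559 × 10^-10) = 14667.4 m²/s²
vₐ = 121.109 m/s ≈ 121.1 m/s

Final answer: vₚ = 2.009 km/s, vₐ = 121.1 m/s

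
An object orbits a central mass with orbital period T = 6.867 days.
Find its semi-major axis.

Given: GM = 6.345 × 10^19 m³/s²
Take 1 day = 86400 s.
T = 6.867 days = 593309 s
GM = 6.345 × 10^19 m³/s²
Kepler's third law: a³ = GM T² / (4π²)
T² = 3.52015 × 10^11 s²
a³ = (6.345 × 10^19) × (3.52015 × 10^11) / (4π²) = 5.65762 × 10^29 m³
a = (a³)^(1/3) = 8.27074 × 10^9 m ≈ 8.271 × 10^9 m

Final answer: 8.271 × 10^9 m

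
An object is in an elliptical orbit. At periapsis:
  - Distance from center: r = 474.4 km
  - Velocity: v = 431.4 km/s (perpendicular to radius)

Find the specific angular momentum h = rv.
r = 474.4 km = 474400 m
v = 431.4 km/s = 431400 m/s
h = rv = 474400 × 431400 = 2.04656 × 10^11 m²/s ≈ 2.047 × 10^11 m²/s

Final answer: h = 2.047 × 10^11 m²/s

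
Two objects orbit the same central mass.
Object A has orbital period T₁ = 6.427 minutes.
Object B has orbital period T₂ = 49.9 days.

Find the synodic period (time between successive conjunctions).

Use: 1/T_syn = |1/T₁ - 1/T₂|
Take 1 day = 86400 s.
T₁ = 6.427 minutes = 385.62 s
T₂ = 49.9 days = 4.31136 × 10^6 s
1/T₁ = 0.00259323 s⁻¹
1/T₂ = 2.31945 × 10^-7 s⁻¹
|1/T₁ − 1/T₂| = 0.00259299 s⁻¹
T_syn = 1 / |1/T₁ − 1/T₂| = 385.654 s ≈ 6.428 minutes

Final answer: T_syn = 6.428 minutes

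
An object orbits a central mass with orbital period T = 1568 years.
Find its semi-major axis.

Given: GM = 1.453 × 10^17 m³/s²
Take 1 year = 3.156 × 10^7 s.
T = 1568 years = 4.94861 × 10^10 s
GM = 1.453 × 10^17 m³/s²
Kepler's third law: a³ = GM T² / (4π²)
T² = 2.44887 × 10^21 s²
a³ = (1.453 × 10^17) × (2.44887 × 10^21) / (4π²) = 9.01305 × 10^36 m³
a = (a³)^(1/3) = 2.08109 × 10^12 m ≈ 2.081 × 10^12 m

Final answer: 2.081 × 10^12 m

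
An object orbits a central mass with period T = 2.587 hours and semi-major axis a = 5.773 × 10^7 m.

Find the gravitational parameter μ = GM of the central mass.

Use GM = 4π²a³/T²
T = 2.587 hours = 9313.2 s
a = 5.773 × 10^7 m
a³ = 1.924 × 10^23 m³
T² = 8.67357 × 10^7 s²
GM = 4π² × (1.924 × 10^23) / (8.67357 × 10^7) = 8.75723 × 10^16 m³/s²
GM ≈ 8.757 × 10^16 m³/s²

Final answer: GM = 8.757 × 10^16 m³/s²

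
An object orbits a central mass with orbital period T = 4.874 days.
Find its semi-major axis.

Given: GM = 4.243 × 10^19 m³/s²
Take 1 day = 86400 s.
T = 4.874 days = 421114 s
GM = 4.243 × 10^19 m³/s²
Kepler's third law: a³ = GM T² / (4π²)
T² = 1.77337 × 10^11 s²
a³ = (4.243 × 10^19) × (1.77337 × 10^11) / (4π²) = 1.90595 × 10^29 m³
a = (a³)^(1/3) = 5.75489 × 10^9 m ≈ 5.755 Gm

Final answer: 5.755 Gm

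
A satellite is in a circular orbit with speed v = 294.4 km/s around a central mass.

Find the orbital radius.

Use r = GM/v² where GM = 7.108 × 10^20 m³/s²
v = 294.4 km/s = 294400 m/s
GM = 7.108 × 10^20 m³/s²
v² = 8.66714 × 10^10 m²/s²
r = GM/v² = (7.108 × 10^20) / (8.66714 × 10^10) = 8.20109 × 10^9 m ≈ 8.201 Gm

Final answer: 8.201 Gm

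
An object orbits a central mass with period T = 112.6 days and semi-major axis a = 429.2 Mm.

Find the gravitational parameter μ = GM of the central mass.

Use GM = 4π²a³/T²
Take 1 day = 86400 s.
T = 112.6 days = 9.72864 × 10^6 s
a = 429.2 Mm = 4.292 × 10^8 m
a³ = 7.90641 × 10^25 m³
T² = 9.46464 × 10^13 s²
GM = 4π² × (7.90641 × 10^25) / (9.46464 × 10^13) = 3.29788 × 10^13 m³/s²
GM ≈ 3.298 × 10^13 m³/s²

Final answer: GM = 3.298 × 10^13 m³/s²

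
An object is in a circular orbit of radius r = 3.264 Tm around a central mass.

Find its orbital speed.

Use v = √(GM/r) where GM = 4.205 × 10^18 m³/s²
r = 3.264 Tm = 3.264 × 10^12 m
GM = 4.205 × 10^18 m³/s²
GM/r = (4.205 × 10^18) / (3.264 × 10^12) = 1.2883 × 10^6 m²/s²
v = √(GM/r) = 1135.03 m/s ≈ 1.135 km/s

Final answer: 1.135 km/s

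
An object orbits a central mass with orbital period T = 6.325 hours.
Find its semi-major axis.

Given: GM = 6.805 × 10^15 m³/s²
T = 6.325 hours = 22770 s
GM = 6.805 × 10^15 m³/s²
Kepler's third law: a³ = GM T² / (4π²)
T² = 5.18473 × 10^8 s²
a³ = (6.805 × 10^15) × (5.18473 × 10^8) / (4π²) = 8.93706 × 10^22 m³
a = (a³)^(1/3) = 4.47093 × 10^7 m ≈ 44.71 Mm

Final answer: 44.71 Mm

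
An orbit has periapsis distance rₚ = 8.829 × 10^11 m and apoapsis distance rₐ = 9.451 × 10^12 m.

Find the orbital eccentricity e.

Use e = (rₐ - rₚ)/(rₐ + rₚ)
rₚ = 8.829 × 10^11 m
rₐ = 9.451 × 10^12 m
rₐ − rₚ = 8.5681 × 10^12 m
rₐ + rₚ = 1.03339 × 10^13 m
e = (rₐ − rₚ)/(rₐ + rₚ) = 0.829125

Final answer: e = 0.8291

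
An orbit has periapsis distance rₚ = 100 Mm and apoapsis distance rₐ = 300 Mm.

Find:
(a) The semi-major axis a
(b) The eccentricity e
rₚ = 100 Mm = 1 × 10^8 m
rₐ = 300 Mm = 3 × 10^8 m
(a) a = (rₚ + rₐ)/2 = 2 × 10^8 m ≈ 200 Mm
(b) e = (rₐ − rₚ)/(rₐ + rₚ) = (2 × 10^8) / (4 × 10^8) = 0.5

Final answer:
(a) a = 200 Mm
(b) e = 0.5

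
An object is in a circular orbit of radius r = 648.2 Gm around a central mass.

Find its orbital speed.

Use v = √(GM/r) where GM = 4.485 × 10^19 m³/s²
r = 648.2 Gm = 6.482 × 10^11 m
GM = 4.485 × 10^19 m³/s²
GM/r = (4.485 × 10^19) / (6.482 × 10^11) = 6.91916 × 10^7 m²/s²
v = √(GM/r) = 8318.15 m/s ≈ 8.318 km/s

Final answer: 8.318 km/s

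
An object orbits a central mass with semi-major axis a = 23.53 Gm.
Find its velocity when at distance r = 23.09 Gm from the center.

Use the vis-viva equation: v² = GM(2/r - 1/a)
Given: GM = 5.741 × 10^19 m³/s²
a = 23.53 Gm = 2.353 × 10^10 m
r = 23.09 Gm = 2.309 × 10^10 m
GM = 5.741 × 10^19 m³/s²
2/r − 1/a = 8.66176 × 10^-11 − 4.24989 × 10^-11 = 4.41186 × 10^-11 m⁻¹
v² = GM (2/r − 1/a) = 2.53285 × 10^9 m²/s²
v = 50327.4 m/s ≈ 50.33 km/s

Final answer: 50.33 km/s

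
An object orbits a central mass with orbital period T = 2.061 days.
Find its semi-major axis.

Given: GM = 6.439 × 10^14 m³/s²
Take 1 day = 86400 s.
T = 2.061 days = 178070 s
GM = 6.439 × 10^14 m³/s²
Kepler's third law: a³ = GM T² / (4π²)
T² = 3.17091 × 10^10 s²
a³ = (6.439 × 10^14) × (3.17091 × 10^10) / (4π²) = 5.17181 × 10^23 m³
a = (a³)^(1/3) = 8.02689 × 10^7 m ≈ 80.27 Mm

Final answer: 80.27 Mm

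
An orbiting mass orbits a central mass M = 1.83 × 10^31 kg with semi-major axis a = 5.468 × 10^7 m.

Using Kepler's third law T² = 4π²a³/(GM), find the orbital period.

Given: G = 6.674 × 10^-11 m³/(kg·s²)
M = 1.83 × 10^31 kg
GM = G × M = 6.674 × 10^-11 × 1.83 × 10^31 = 1.22134 × 10^21 m³/s²
a = 5.468 × 10^7 m
a³ = 1.63488 × 10^23 m³
T = 2π √(a³/GM) = 2π √((1.63488 × 10^23) / (1.22134 × 10^21)) = 2π × 11.5698 s
T = 72.6949 s ≈ 1.212 minutes

Final answer: 1.212 minutes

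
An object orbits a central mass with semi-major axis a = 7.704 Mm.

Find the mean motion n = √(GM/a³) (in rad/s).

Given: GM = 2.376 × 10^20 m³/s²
a = 7.704 Mm = 7.704 × 10^6 m
GM = 2.376 × 10^20 m³/s²
a³ = 4.57245 × 10^20 m³
GM/a³ = (2.376 × 10^20) / (4.57245 × 10^20) = 0.519634 s⁻²
n = √(GM/a³) = 0.720856 rad/s ≈ 0.7209 rad/s

Final answer: n = 0.7209 rad/s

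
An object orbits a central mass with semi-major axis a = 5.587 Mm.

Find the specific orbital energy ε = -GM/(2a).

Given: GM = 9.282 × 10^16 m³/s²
a = 5.587 Mm = 5.587 × 10^6 m
GM = 9.282 × 10^16 m³/s²
2a = 1.1174 × 10^7 m
ε = −GM/(2a) = -8.30678 × 10^9 J/kg ≈ -8.307 GJ/kg

Final answer: -8.307 GJ/kg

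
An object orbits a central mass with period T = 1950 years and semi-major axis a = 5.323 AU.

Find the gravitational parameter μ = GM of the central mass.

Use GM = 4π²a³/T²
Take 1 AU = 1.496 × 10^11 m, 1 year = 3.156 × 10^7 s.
T = 1950 years = 6.1542 × 10^10 s
a = 5.323 AU = 7.96321 × 10^11 m
a³ = 5.04968 × 10^35 m³
T² = 3.78742 × 10^21 s²
GM = 4π² × (5.04968 × 10^35) / (3.78742 × 10^21) = 5.26357 × 10^15 m³/s²
GM ≈ 5.264 × 10^15 m³/s²

Final answer: GM = 5.264 × 10^15 m³/s²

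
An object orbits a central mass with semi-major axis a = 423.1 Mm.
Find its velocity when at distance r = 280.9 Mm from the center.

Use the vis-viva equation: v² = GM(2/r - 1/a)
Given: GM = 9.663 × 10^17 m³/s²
a = 423.1 Mm = 4.231 × 10^8 m
r = 280.9 Mm = 2.809 × 10^8 m
GM = 9.663 × 10^17 m³/s²
2/r − 1/a = 7.11997 × 10^-9 − 2.36351 × 10^-9 = 4.75646 × 10^-9 m⁻¹
v² = GM (2/r − 1/a) = 4.59617 × 10^9 m²/s²
v = 67795.1 m/s ≈ 67.8 km/s

Final answer: 67.8 km/s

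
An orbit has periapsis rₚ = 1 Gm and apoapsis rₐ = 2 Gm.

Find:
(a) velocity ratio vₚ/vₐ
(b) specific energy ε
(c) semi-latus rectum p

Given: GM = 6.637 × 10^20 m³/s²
rₚ = 1 Gm = 1 × 10^9 m
rₐ = 2 Gm = 2 × 10^9 m
GM = 6.637 × 10^20 m³/s²
a = (rₚ + rₐ)/2 = 1.5 × 10^9 m
e = (rₐ − rₚ)/(rₐ + rₚ) = (1 × 10^9) / (3 × 10^9) = 0.333333
(a) vₚ/vₐ = rₐ/rₚ (angular momentum) = (2 × 10^9) / (1 × 10^9) = 2 ≈ 2
(b) 2a = 3 × 10^9 m;  ε = −GM/(2a) = -2.21233 × 10^11 J/kg ≈ -221.2 GJ/kg
(c) 1 − e² = 0.888889;  p = a(1 − e²) = 1.5 × 10^9 × 0.888889 = 1.33333 × 10^9 m ≈ 1.333 Gm

Final answer:
(a) velocity ratio vₚ/vₐ = 2
(b) specific energy ε = -221.2 GJ/kg
(c) semi-latus rectum p = 1.333 Gm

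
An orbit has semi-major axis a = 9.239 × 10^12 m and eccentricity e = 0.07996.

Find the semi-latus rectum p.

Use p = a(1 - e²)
a = 9.239 × 10^12 m
e = 0.07996,  e² = 0.0063936,  1 − e² = 0.993606
p = a(1 − e²) = 9.239 × 10^12 m × 0.993606 = 9.17993 × 10^12 m ≈ 9.18 × 10^12 m

Final answer: p = 9.18 × 10^12 m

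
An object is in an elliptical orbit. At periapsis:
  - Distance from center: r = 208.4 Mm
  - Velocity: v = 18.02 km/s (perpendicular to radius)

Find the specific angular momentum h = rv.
r = 208.4 Mm = 2.084 × 10^8 m
v = 18.02 km/s = 18020 m/s
h = rv = 2.084 × 10^8 × 18020 = 3.75537 × 10^12 m²/s ≈ 3.755 × 10^12 m²/s

Final answer: h = 3.755 × 10^12 m²/s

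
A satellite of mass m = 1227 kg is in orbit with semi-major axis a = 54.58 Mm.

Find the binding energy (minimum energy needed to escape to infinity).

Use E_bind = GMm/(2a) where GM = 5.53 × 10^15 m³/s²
a = 54.58 Mm = 5.458 × 10^7 m
GM = 5.53 × 10^15 m³/s²
m = 1227 kg
GMm = 5.53 × 10^15 × 1227 = 6.78531 × 10^18 m³·kg/s²
2a = 1.0916 × 10^8 m
E_bind = GMm/(2a) = 6.21593 × 10^10 J ≈ 62.16 GJ

Final answer: 62.16 GJ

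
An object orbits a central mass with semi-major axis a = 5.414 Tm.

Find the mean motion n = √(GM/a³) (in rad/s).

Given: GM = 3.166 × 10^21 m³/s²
a = 5.414 Tm = 5.414 × 10^12 m
GM = 3.166 × 10^21 m³/s²
a³ = 1.58692 × 10^38 m³
GM/a³ = (3.166 × 10^21) / (1.58692 × 10^38) = 1.99506 × 10^-17 s⁻²
n = √(GM/a³) = 4.46661 × 10^-9 rad/s ≈ 4.467 × 10^-9 rad/s

Final answer: n = 4.467 × 10^-9 rad/s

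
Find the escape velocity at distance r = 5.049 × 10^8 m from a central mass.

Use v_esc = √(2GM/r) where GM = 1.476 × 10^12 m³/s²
r = 5.049 × 10^8 m
GM = 1.476 × 10^12 m³/s²
2GM/r = 2 × (1.476 × 10^12) / (5.049 × 10^8) = 5846.7 m²/s²
v_esc = √(2GM/r) = 76.4637 m/s ≈ 76.46 m/s

Final answer: 76.46 m/s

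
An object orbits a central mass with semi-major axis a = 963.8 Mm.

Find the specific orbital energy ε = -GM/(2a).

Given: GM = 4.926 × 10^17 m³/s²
a = 963.8 Mm = 9.638 × 10^8 m
GM = 4.926 × 10^17 m³/s²
2a = 1.9276 × 10^9 m
ε = −GM/(2a) = -2.55551 × 10^8 J/kg ≈ -255.6 MJ/kg

Final answer: -255.6 MJ/kg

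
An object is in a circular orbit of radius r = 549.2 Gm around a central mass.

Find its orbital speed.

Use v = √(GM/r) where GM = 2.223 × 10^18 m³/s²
r = 549.2 Gm = 5.492 × 10^11 m
GM = 2.223 × 10^18 m³/s²
GM/r = (2.223 × 10^18) / (5.492 × 10^11) = 4.04771 × 10^6 m²/s²
v = √(GM/r) = 2011.89 m/s ≈ 2.012 km/s

Final answer: 2.012 km/s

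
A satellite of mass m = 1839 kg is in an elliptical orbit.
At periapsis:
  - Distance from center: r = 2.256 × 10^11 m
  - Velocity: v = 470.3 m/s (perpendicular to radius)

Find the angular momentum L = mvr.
r = 2.256 × 10^11 m
v = 470.3 m/s
vr = 470.3 × 2.256 × 10^11 = 1.061 × 10^14 m²/s
L = m × vr = 1839 × 1.061 × 10^14 = 1.95117 × 10^17 kg·m²/s ≈ 1.951 × 10^17 kg·m²/s

Final answer: L = 1.951 × 10^17 kg·m²/s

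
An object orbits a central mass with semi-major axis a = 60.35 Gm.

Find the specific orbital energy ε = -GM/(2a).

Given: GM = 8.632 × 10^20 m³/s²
a = 60.35 Gm = 6.035 × 10^10 m
GM = 8.632 × 10^20 m³/s²
2a = 1.207 × 10^11 m
ε = −GM/(2a) = -7.15162 × 10^9 J/kg ≈ -7.152 GJ/kg

Final answer: -7.152 GJ/kg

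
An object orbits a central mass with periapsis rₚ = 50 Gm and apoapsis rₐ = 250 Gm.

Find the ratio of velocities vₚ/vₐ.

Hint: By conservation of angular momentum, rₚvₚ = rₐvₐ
rₚ = 50 Gm = 5 × 10^10 m
rₐ = 250 Gm = 2.5 × 10^11 m
rₚvₚ = rₐvₐ  ⇒  vₚ/vₐ = rₐ/rₚ
vₚ/vₐ = (2.5 × 10^11) / (5 × 10^10) = 5

Final answer: vₚ/vₐ = 5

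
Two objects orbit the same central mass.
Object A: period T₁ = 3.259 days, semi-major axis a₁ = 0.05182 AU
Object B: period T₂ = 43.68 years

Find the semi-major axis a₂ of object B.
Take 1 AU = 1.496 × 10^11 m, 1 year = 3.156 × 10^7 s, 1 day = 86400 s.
T₁ = 3.259 days = 281578 s
T₂ = 43.68 years = 1.37854 × 10^9 s
a₁ = 0.05182 AU = 7.75227 × 10^9 m
Kepler's third law: (T₂/T₁)² = (a₂/a₁)³  ⇒  a₂ = a₁ (T₂/T₁)^(2/3)
T₂/T₁ = 4895.78
(T₂/T₁)^(2/3) = 288.324
a₂ = 7.75227 × 10^9 m × 288.324 = 2.23517 × 10^12 m ≈ 14.94 AU

Final answer: a₂ = 14.94 AU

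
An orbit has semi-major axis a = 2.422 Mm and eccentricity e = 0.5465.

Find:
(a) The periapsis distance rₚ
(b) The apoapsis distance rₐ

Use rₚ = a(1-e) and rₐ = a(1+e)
a = 2.422 Mm = 2.422 × 10^6 m
e = 0.5465:  1 − e = 0.4535,  1 + e = 1.5465
(a) rₚ = a(1 − e) = 2.422 × 10^6 m × 0.4535 = 1.09838 × 10^6 m ≈ 1.098 Mm
(b) rₐ = a(1 + e) = 2.422 × 10^6 m × 1.5465 = 3.74562 × 10^6 m ≈ 3.746 Mm

Final answer:
(a) rₚ = 1.098 Mm
(b) rₐ = 3.746 Mm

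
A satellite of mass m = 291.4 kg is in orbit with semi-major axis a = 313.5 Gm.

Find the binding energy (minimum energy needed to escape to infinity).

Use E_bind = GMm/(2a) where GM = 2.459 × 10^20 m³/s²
a = 313.5 Gm = 3.135 × 10^11 m
GM = 2.459 × 10^20 m³/s²
m = 291.4 kg
GMm = 2.459 × 10^20 × 291.4 = 7.16553 × 10^22 m³·kg/s²
2a = 6.27 × 10^11 m
E_bind = GMm/(2a) = 1.14283 × 10^11 J ≈ 114.3 GJ

Final answer: 114.3 GJ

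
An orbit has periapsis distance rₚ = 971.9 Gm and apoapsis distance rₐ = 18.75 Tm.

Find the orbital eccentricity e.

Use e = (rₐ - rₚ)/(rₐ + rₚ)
rₚ = 971.9 Gm = 9.719 × 10^11 m
rₐ = 18.75 Tm = 1.875 × 10^13 m
rₐ − rₚ = 1.77781 × 10^13 m
rₐ + rₚ = 1.97219 × 10^13 m
e = (rₐ − rₚ)/(rₐ + rₚ) = 0.90144

Final answer: e = 0.9014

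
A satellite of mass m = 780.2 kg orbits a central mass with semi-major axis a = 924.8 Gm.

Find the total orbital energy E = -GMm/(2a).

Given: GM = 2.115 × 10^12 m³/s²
a = 924.8 Gm = 9.248 × 10^11 m
GM = 2.115 × 10^12 m³/s²
2a = 1.8496 × 10^12 m
GMm = 2.115 × 10^12 × 780.2 = 1.65012 × 10^15 m³·kg/s²
E = −GMm/(2a) = -892.151 J ≈ -892.2 J

Final answer: -892.2 J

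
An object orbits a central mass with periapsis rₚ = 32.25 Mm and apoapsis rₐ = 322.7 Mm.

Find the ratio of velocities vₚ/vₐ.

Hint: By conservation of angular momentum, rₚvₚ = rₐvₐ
rₚ = 32.25 Mm = 3.225 × 10^7 m
rₐ = 322.7 Mm = 3.227 × 10^8 m
rₚvₚ = rₐvₐ  ⇒  vₚ/vₐ = rₐ/rₚ
vₚ/vₐ = (3.227 × 10^8) / (3.225 × 10^7) = 10.0062

Final answer: vₚ/vₐ = 10.01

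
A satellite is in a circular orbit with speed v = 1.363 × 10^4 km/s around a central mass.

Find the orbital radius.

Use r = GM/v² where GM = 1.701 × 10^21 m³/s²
v = 1.363 × 10^4 km/s = 1.363 × 10^7 m/s
GM = 1.701 × 10^21 m³/s²
v² = 1.85777 × 10^14 m²/s²
r = GM/v² = (1.701 × 10^21) / (1.85777 × 10^14) = 9.15614 × 10^6 m ≈ 9.156 Mm

Final answer: 9.156 Mm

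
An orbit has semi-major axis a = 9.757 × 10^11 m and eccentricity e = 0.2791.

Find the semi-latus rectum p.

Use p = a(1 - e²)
a = 9.757 × 10^11 m
e = 0.2791,  e² = 0.0778968,  1 − e² = 0.922103
p = a(1 − e²) = 9.757 × 10^11 m × 0.922103 = 8.99696 × 10^11 m ≈ 8.997 × 10^11 m

Final answer: p = 8.997 × 10^11 m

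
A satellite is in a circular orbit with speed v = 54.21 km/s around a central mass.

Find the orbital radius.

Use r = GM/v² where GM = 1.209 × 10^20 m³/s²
v = 54.21 km/s = 54210 m/s
GM = 1.209 × 10^20 m³/s²
v² = 2.93872 × 10^9 m²/s²
r = GM/v² = (1.209 × 10^20) / (2.93872 × 10^9) = 4.11403 × 10^10 m ≈ 41.14 Gm

Final answer: 41.14 Gm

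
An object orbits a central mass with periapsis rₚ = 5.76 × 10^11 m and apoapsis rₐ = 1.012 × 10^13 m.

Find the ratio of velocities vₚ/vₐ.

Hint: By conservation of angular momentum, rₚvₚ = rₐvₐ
rₚ = 5.76 × 10^11 m
rₐ = 1.012 × 10^13 m
rₚvₚ = rₐvₐ  ⇒  vₚ/vₐ = rₐ/rₚ
vₚ/vₐ = (1.012 × 10^13) / (5.76 × 10^11) = 17.5694

Final answer: vₚ/vₐ = 17.57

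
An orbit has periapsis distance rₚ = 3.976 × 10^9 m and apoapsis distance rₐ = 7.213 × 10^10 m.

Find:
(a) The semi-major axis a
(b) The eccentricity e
rₚ = 3.976 × 10^9 m
rₐ = 7.213 × 10^10 m
(a) a = (rₚ + rₐ)/2 = 3.8053 × 10^10 m ≈ 3.805 × 10^10 m
(b) e = (rₐ − rₚ)/(rₐ + rₚ) = (6.8154 × 10^10) / (7.6106 × 10^10) = 0.895514

Final answer:
(a) a = 3.805 × 10^10 m
(b) e = 0.8955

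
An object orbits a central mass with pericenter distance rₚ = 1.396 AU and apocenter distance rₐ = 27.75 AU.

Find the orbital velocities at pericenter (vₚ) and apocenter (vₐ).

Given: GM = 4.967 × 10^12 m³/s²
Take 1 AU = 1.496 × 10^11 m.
rₚ = 1.396 AU = 2.08842 × 10^11 m
rₐ = 27.75 AU = 4.1514 × 10^12 m
GM = 4.967 × 10^12 m³/s²
a = (rₚ + rₐ)/2 = 2.18012 × 10^12 m
Vis-viva: v² = GM (2/r − 1/a)
vₚ² = 4.967 × 10^12 × (9.57664 × 10^-12 − 4.5869 × 10^-13) = 45.2888 m²/s²
vₚ = 6.7297 m/s ≈ 6.73 m/s
vₐ² = 4.967 × 10^12 × (4.81765 × 10^-13 − 4.5869 × 10^-13) = 0.114614 m²/s²
vₐ = 0.338546 m/s ≈ 0.3385 m/s

Final answer: vₚ = 6.73 m/s, vₐ = 0.3385 m/s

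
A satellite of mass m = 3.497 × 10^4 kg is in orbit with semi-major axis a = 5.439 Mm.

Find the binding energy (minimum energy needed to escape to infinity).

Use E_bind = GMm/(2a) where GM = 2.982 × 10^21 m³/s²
a = 5.439 Mm = 5.439 × 10^6 m
GM = 2.982 × 10^21 m³/s²
m = 3.497 × 10^4 kg
GMm = 2.982 × 10^21 × 34970 = 1.04281 × 10^26 m³·kg/s²
2a = 1.0878 × 10^7 m
E_bind = GMm/(2a) = 9.58637 × 10^18 J ≈ 9.586 EJ

Final answer: 9.586 EJ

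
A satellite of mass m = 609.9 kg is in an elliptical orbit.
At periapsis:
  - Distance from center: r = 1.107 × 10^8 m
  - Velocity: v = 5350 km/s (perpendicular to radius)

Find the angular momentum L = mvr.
r = 1.107 × 10^8 m
v = 5350 km/s = 5.35 × 10^6 m/s
vr = 5.35 × 10^6 × 1.107 × 10^8 = 5.92245 × 10^14 m²/s
L = m × vr = 609.9 × 5.92245 × 10^14 = 3.6121 × 10^17 kg·m²/s ≈ 3.612 × 10^17 kg·m²/s

Final answer: L = 3.612 × 10^17 kg·m²/s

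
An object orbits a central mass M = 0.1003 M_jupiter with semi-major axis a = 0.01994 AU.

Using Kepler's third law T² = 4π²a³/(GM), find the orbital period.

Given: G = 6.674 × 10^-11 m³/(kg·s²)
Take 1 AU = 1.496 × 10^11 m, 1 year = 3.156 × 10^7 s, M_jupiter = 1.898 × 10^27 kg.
M = 0.1003 M_jupiter = 1.90369 × 10^26 kg
GM = G × M = 6.674 × 10^-11 × 1.90369 × 10^26 = 1.27053 × 10^16 m³/s²
a = 0.01994 AU = 2.98302 × 10^9 m
a³ = 2.65442 × 10^28 m³
T = 2π √(a³/GM) = 2π √((2.65442 × 10^28) / (1.27053 × 10^16)) = 2π × 1.44542 × 10^6 s
T = 9.08183 × 10^6 s ≈ 0.2878 years

Final answer: 0.2878 years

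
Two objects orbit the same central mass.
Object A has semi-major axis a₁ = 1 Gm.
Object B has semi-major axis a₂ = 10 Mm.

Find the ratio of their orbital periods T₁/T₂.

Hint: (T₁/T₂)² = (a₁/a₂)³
a₁ = 1 Gm = 1 × 10^9 m
a₂ = 10 Mm = 1 × 10^7 m
a₁/a₂ = 100
T₁/T₂ = (a₁/a₂)^(3/2) = (100)^1.5 = 1000

Final answer: T₁/T₂ = 1000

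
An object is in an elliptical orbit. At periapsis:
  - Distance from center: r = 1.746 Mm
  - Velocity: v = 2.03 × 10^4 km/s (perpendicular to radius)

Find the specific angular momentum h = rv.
r = 1.746 Mm = 1.746 × 10^6 m
v = 2.03 × 10^4 km/s = 2.03 × 10^7 m/s
h = rv = 1.746 × 10^6 × 2.03 × 10^7 = 3.54438 × 10^13 m²/s ≈ 3.544 × 10^13 m²/s

Final answer: h = 3.544 × 10^13 m²/s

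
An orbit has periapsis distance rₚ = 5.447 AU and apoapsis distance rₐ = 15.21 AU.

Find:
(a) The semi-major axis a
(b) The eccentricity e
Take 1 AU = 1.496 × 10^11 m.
rₚ = 5.447 AU = 8.14871 × 10^11 m
rₐ = 15.21 AU = 2.27542 × 10^12 m
(a) a = (rₚ + rₐ)/2 = 1.54514 × 10^12 m ≈ 10.33 AU
(b) e = (rₐ − rₚ)/(rₐ + rₚ) = (1.46054 × 10^12) / (3.09029 × 10^12) = 0.472624

Final answer:
(a) a = 10.33 AU
(b) e = 0.4726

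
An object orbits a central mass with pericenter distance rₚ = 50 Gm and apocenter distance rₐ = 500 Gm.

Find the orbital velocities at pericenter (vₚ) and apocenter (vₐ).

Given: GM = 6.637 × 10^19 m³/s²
rₚ = 50 Gm = 5 × 10^10 m
rₐ = 500 Gm = 5 × 10^11 m
GM = 6.637 × 10^19 m³/s²
a = (rₚ + rₐ)/2 = 2.75 × 10^11 m
Vis-viva: v² = GM (2/r − 1/a)
vₚ² = 6.637 × 10^19 × (4 × 10^-11 − 3.63636 × 10^-12) = 2.41345 × 10^9 m²/s²
vₚ = 49126.9 m/s ≈ 49.13 km/s
vₐ² = 6.637 × 10^19 × (4 × 10^-12 − 3.63636 × 10^-12) = 2.41345 × 10^7 m²/s²
vₐ = 4912.69 m/s ≈ 4.913 km/s

Final answer: vₚ = 49.13 km/s, vₐ = 4.913 km/s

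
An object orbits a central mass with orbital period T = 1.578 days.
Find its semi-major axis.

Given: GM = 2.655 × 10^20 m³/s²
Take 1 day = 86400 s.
T = 1.578 days = 136339 s
GM = 2.655 × 10^20 m³/s²
Kepler's third law: a³ = GM T² / (4π²)
T² = 1.85884 × 10^10 s²
a³ = (2.655 × 10^20) × (1.85884 × 10^10) / (4π²) = 1.2501 × 10^29 m³
a = (a³)^(1/3) = 5.00014 × 10^9 m ≈ 5 Gm

Final answer: 5 Gm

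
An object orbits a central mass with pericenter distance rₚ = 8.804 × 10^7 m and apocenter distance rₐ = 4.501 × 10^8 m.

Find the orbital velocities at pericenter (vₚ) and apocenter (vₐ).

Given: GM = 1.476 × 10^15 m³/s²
rₚ = 8.804 × 10^7 m
rₐ = 4.501 × 10^8 m
GM = 1.476 × 10^15 m³/s²
a = (rₚ + rₐ)/2 = 2.6907 × 10^8 m
Vis-viva: v² = GM (2/r − 1/a)
vₚ² = 1.476 × 10^15 × (2.27169 × 10^-8 − 3.7165 × 10^-9) = 2.80447 × 10^7 m²/s²
vₚ = 5295.72 m/s ≈ 5.296 km/s
vₐ² = 1.476 × 10^15 × (4.44346 × 10^-9 − 3.7165 × 10^-9) = 1.07298 × 10^6 m²/s²
vₐ = 1035.85 m/s ≈ 1.036 km/s

Final answer: vₚ = 5.296 km/s, vₐ = 1.036 km/s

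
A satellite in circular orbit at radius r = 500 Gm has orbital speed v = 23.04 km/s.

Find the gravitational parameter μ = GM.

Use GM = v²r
r = 500 Gm = 5 × 10^11 m
v = 23.04 km/s = 23040 m/s
v² = 5.30842 × 10^8 m²/s²
GM = v²r = 5.30842 × 10^8 × 5 × 10^11 = 2.65421 × 10^20 m³/s²
GM ≈ 2.654 × 10^20 m³/s²

Final answer: GM = 2.654 × 10^20 m³/s²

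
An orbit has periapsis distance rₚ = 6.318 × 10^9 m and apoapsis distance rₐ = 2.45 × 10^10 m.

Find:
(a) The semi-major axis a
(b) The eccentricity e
rₚ = 6.318 × 10^9 m
rₐ = 2.45 × 10^10 m
(a) a = (rₚ + rₐ)/2 = 1.5409 × 10^10 m ≈ 1.541 × 10^10 m
(b) e = (rₐ − rₚ)/(rₐ + rₚ) = (1.8182 × 10^10) / (3.0818 × 10^10) = 0.58998

Final answer:
(a) a = 1.541 × 10^10 m
(b) e = 0.59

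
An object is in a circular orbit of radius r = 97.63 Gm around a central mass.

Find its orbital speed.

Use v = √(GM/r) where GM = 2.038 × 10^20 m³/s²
r = 97.63 Gm = 9.763 × 10^10 m
GM = 2.038 × 10^20 m³/s²
GM/r = (2.038 × 10^20) / (9.763 × 10^10) = 2.08747 × 10^9 m²/s²
v = √(GM/r) = 45688.9 m/s ≈ 45.69 km/s

Final answer: 45.69 km/s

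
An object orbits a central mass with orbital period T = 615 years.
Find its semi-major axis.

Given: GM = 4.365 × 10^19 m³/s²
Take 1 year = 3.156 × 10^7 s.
T = 615 years = 1.94094 × 10^10 s
GM = 4.365 × 10^19 m³/s²
Kepler's third law: a³ = GM T² / (4π²)
T² = 3.76725 × 10^20 s²
a³ = (4.365 × 10^19) × (3.76725 × 10^20) / (4π²) = 4.16532 × 10^38 m³
a = (a³)^(1/3) = 7.46821 × 10^12 m ≈ 7.468 Tm

Final answer: 7.468 Tm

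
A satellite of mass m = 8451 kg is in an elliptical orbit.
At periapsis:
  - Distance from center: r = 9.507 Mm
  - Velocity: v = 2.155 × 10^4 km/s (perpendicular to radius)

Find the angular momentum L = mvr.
r = 9.507 Mm = 9.507 × 10^6 m
v = 2.155 × 10^4 km/s = 2.155 × 10^7 m/s
vr = 2.155 × 10^7 × 9.507 × 10^6 = 2.04876 × 10^14 m²/s
L = m × vr = 8451 × 2.04876 × 10^14 = 1.73141 × 10^18 kg·m²/s ≈ 1.731 × 10^18 kg·m²/s

Final answer: L = 1.731 × 10^18 kg·m²/s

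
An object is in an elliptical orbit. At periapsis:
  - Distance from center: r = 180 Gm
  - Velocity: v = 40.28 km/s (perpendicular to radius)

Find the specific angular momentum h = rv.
r = 180 Gm = 1.8 × 10^11 m
v = 40.28 km/s = 40280 m/s
h = rv = 1.8 × 10^11 × 40280 = 7.2504 × 10^15 m²/s ≈ 7.25 × 10^15 m²/s

Final answer: h = 7.25 × 10^15 m²/s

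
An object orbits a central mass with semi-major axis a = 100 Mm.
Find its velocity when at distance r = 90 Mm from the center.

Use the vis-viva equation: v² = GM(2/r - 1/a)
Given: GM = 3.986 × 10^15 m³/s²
a = 100 Mm = 1 × 10^8 m
r = 90 Mm = 9 × 10^7 m
GM = 3.986 × 10^15 m³/s²
2/r − 1/a = 2.22222 × 10^-8 − 1 × 10^-8 = 1.22222 × 10^-8 m⁻¹
v² = GM (2/r − 1/a) = 4.87178 × 10^7 m²/s²
v = 6979.81 m/s ≈ 6.98 km/s

Final answer: 6.98 km/s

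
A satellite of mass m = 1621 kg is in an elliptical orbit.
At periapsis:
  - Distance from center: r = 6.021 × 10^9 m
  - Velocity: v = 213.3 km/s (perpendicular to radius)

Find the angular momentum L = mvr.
r = 6.021 × 10^9 m
v = 213.3 km/s = 213300 m/s
vr = 213300 × 6.021 × 10^9 = 1.28428 × 10^15 m²/s
L = m × vr = 1621 × 1.28428 × 10^15 = 2.08182 × 10^18 kg·m²/s ≈ 2.082 × 10^18 kg·m²/s

Final answer: L = 2.082 × 10^18 kg·m²/s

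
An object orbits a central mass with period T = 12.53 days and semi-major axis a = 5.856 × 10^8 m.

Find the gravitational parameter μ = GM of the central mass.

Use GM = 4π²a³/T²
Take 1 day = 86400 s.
T = 12.53 days = 1.08259 × 10^6 s
a = 5.856 × 10^8 m
a³ = 2.00818 × 10^26 m³
T² = 1.17201 × 10^12 s²
GM = 4π² × (2.00818 × 10^26) / (1.17201 × 10^12) = 6.76446 × 10^15 m³/s²
GM ≈ 6.764 × 10^15 m³/s²

Final answer: GM = 6.764 × 10^15 m³/s²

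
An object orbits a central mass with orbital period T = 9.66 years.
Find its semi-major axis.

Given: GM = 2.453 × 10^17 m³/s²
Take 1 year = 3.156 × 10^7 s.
T = 9.66 years = 3.0487 × 10^8 s
GM = 2.453 × 10^17 m³/s²
Kepler's third law: a³ = GM T² / (4π²)
T² = 9.29455 × 10^16 s²
a³ = (2.453 × 10^17) × (9.29455 × 10^16) / (4π²) = 5.77519 × 10^32 m³
a = (a³)^(1/3) = 8.32764 × 10^10 m ≈ 8.328 × 10^10 m

Final answer: 8.328 × 10^10 m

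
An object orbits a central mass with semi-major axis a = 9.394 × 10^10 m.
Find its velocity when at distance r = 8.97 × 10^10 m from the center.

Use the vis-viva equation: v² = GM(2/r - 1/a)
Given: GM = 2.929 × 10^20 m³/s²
a = 9.394 × 10^10 m
r = 8.97 × 10^10 m
GM = 2.929 × 10^20 m³/s²
2/r − 1/a = 2.22965 × 10^-11 − 1.06451 × 10^-11 = 1.16515 × 10^-11 m⁻¹
v² = GM (2/r − 1/a) = 3.41271 × 10^9 m²/s²
v = 58418.4 m/s ≈ 58.42 km/s

Final answer: 58.42 km/s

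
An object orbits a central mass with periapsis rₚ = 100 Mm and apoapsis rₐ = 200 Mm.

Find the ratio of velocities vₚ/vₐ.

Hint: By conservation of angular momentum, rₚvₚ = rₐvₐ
rₚ = 100 Mm = 1 × 10^8 m
rₐ = 200 Mm = 2 × 10^8 m
rₚvₚ = rₐvₐ  ⇒  vₚ/vₐ = rₐ/rₚ
vₚ/vₐ = (2 × 10^8) / (1 × 10^8) = 2

Final answer: vₚ/vₐ = 2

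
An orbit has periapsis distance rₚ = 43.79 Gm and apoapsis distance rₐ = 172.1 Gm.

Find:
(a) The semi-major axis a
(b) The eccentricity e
rₚ = 43.79 Gm = 4.379 × 10^10 m
rₐ = 172.1 Gm = 1.721 × 10^11 m
(a) a = (rₚ + rₐ)/2 = 1.07945 × 10^11 m ≈ 107.9 Gm
(b) e = (rₐ − rₚ)/(rₐ + rₚ) = (1.2831 × 10^11) / (2.1589 × 10^11) = 0.59433

Final answer:
(a) a = 107.9 Gm
(b) e = 0.5943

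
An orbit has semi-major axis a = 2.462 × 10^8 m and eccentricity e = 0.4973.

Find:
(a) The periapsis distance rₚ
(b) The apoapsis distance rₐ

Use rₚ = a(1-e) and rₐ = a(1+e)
a = 2.462 × 10^8 m
e = 0.4973:  1 − e = 0.5027,  1 + e = 1.4973
(a) rₚ = a(1 − e) = 2.462 × 10^8 m × 0.5027 = 1.23765 × 10^8 m ≈ 1.238 × 10^8 m
(b) rₐ = a(1 + e) = 2.462 × 10^8 m × 1.4973 = 3.68635 × 10^8 m ≈ 3.686 × 10^8 m

Final answer:
(a) rₚ = 1.238 × 10^8 m
(b) rₐ = 3.686 × 10^8 m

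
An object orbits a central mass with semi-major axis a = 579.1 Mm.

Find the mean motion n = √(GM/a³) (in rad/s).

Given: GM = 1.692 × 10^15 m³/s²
a = 579.1 Mm = 5.791 × 10^8 m
GM = 1.692 × 10^15 m³/s²
a³ = 1.94205 × 10^26 m³
GM/a³ = (1.692 × 10^15) / (1.94205 × 10^26) = 8.71244 × 10^-12 s⁻²
n = √(GM/a³) = 2.95168 × 10^-6 rad/s ≈ 2.952 × 10^-6 rad/s

Final answer: n = 2.952 × 10^-6 rad/s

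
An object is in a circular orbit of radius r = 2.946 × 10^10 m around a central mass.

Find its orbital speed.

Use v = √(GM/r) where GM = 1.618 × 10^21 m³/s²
r = 2.946 × 10^10 m
GM = 1.618 × 10^21 m³/s²
GM/r = (1.618 × 10^21) / (2.946 × 10^10) = 5.49219 × 10^10 m²/s²
v = √(GM/r) = 234354 m/s ≈ 234.4 km/s

Final answer: 234.4 km/s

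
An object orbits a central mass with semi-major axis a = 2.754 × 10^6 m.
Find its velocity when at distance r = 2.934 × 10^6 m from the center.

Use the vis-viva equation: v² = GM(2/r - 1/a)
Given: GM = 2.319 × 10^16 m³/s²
a = 2.754 × 10^6 m
r = 2.934 × 10^6 m
GM = 2.319 × 10^16 m³/s²
2/r − 1/a = 6.81663 × 10^-7 − 3.63108 × 10^-7 = 3.18555 × 10^-7 m⁻¹
v² = GM (2/r − 1/a) = 7.38729 × 10^9 m²/s²
v = 85949.4 m/s ≈ 85.95 km/s

Final answer: 85.95 km/s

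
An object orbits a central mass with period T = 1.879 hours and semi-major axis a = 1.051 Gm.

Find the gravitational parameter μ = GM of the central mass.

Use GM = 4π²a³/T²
T = 1.879 hours = 6764.4 s
a = 1.051 Gm = 1.051 × 10^9 m
a³ = 1.16094 × 10^27 m³
T² = 4.57571 × 10^7 s²
GM = 4π² × (1.16094 × 10^27) / (4.57571 × 10^7) = 1.00163 × 10^21 m³/s²
GM ≈ 1.002 × 10^21 m³/s²

Final answer: GM = 1.002 × 10^21 m³/s²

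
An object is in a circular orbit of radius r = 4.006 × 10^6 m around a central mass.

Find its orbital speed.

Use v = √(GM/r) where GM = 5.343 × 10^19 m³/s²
r = 4.006 × 10^6 m
GM = 5.343 × 10^19 m³/s²
GM/r = (5.343 × 10^19) / (4.006 × 10^6) = 1.33375 × 10^13 m²/s²
v = √(GM/r) = 3.65205 × 10^6 m/s ≈ 3652 km/s

Final answer: 3652 km/s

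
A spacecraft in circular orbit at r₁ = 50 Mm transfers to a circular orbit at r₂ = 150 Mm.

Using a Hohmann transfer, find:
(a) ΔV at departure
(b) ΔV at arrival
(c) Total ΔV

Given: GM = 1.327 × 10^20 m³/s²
r₁ = 50 Mm = 5 × 10^7 m
r₂ = 150 Mm = 1.5 × 10^8 m
GM = 1.327 × 10^20 m³/s²
Transfer ellipse: a_t = (r₁ + r₂)/2 = 1 × 10^8 m
Circular speed at r₁: v₁ = √(GM/r₁) = 1.62911 × 10^6 m/s
Transfer speed at r₁ (periapsis): v₁ₜ = √(GM(2/r₁ − 1/a_t)) = 1.99524 × 10^6 m/s
(a) ΔV₁ = v₁ₜ − v₁ = 366134 m/s ≈ 366.1 km/s
Circular speed at r₂: v₂ = √(GM/r₂) = 940567 m/s
Transfer speed at r₂ (apoapsis): v₂ₜ = √(GM(2/r₂ − 1/a_t)) = 665081 m/s
(b) ΔV₂ = v₂ − v₂ₜ = 275486 m/s ≈ 275.5 km/s
(c) ΔV_total = ΔV₁ + ΔV₂ = 641620 m/s ≈ 641.6 km/s

Final answer:
(a) ΔV₁ = 366.1 km/s
(b) ΔV₂ = 275.5 km/s
(c) ΔV_total = 641.6 km/s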